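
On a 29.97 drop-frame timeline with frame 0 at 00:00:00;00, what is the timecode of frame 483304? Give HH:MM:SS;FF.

04:28:46;08

Ten DF minutes hold 17982 frames, so frame 483304 lies in block 26 (frames 467532–485513) with 15772 frames into that block.
The block's first minute is 1800 frames and the rest 1798 each; 15772 frames reaches minute 8, so 26 × 18 + 8 × 2 = 484 labels have been skipped so far.
Adding those back, label number 483304 + 484 = 483788 at 30 labels/s is 16126 s + 8 f = 4 h 28 min 46 s frame 8, i.e. 04:28:46;08.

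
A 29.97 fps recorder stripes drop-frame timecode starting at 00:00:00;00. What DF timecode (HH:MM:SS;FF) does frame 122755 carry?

Each 10-minute DF block holds 10 × 60 × 30 − 9 × 2 = 17982 frames. 122755 ÷ 17982 → 6 full blocks, remainder 14863.
Within the partial block the first minute is 1800 frames and each further minute 1798, so 8 further minute boundaries passed. Total skipped labels = 18 × 6 + 2 × 8 = 124.
Non-drop label index = 122755 + 124 = 122879; at 30 labels/s that is 01:08:15:29, i.e. DF 01:08:15;29.

01:08:15;29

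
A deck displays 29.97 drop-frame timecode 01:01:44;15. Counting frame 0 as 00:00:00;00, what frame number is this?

As if non-drop at 30 labels/s: (1 × 3600 + 1 × 60 + 44) × 30 + 15 = 111135.
Minute boundaries passed: 61; those not divisible by 10: 61 − 6 = 55; dropped labels = 2 × 55 = 110.
Actual frame index = 111135 − 110 = 111025.

111025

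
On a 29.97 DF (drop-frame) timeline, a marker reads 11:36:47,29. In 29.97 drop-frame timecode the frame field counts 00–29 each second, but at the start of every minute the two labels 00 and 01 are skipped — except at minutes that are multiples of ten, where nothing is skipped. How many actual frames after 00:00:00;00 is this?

1252985

Complete 10-minute blocks: 69, each 17982 frames → 1240758.
Remaining 6 whole minutes in the current block: 1800 + 5 × 1798 = 10790 frames.
Within the current minute: 47 × 30 + 29 − 2 = 1437 (labels ;00/;01 skipped at this minute). Total = 1240758 + 10790 + 1437 = 1252985.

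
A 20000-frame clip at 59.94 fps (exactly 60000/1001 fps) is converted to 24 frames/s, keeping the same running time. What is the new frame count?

Target frames = source frames × (target rate / source rate) = 20000 × (24)/(60000/1001) = 20000 × 1001/2500 = 8008.

8008 frames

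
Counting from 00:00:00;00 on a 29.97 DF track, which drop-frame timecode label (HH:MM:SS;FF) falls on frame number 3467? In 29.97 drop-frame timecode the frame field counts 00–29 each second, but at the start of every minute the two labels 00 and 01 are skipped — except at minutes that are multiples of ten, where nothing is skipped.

Ten DF minutes hold 17982 frames, so frame 3467 lies in block 0 (frames 0–17981) with 3467 frames into that block.
The block's first minute is 1800 frames and the rest 1798 each; 3467 frames reaches minute 1, so 0 × 18 + 1 × 2 = 2 labels have been skipped so far.
Adding those back, label number 3467 + 2 = 3469 at 30 labels/s is 115 s + 19 f = 0 h 1 min 55 s frame 19, i.e. 00:01:55;19.

00:01:55;19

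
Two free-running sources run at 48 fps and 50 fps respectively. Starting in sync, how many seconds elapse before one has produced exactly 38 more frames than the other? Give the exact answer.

19 seconds

The gap grows by |50 − 48| = 2 frames per second.
Time for a 38-frame gap: 38 ÷ (2) = 19 s.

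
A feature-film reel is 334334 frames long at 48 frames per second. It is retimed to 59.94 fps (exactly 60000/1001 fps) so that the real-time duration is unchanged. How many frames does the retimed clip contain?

Target frames = source frames × (target rate / source rate) = 334334 × (60000/1001)/(48) = 334334 × 1250/1001 = 417500.

417500 frames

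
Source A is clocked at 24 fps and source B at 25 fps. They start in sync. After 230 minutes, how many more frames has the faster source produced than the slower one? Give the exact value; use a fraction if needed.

230 min = 13800 s.
A emits 24 × 13800 = 331200 frames; B emits 25 × 13800 = 345000.
Difference = 13800 frames; B is ahead of A.

13800 frames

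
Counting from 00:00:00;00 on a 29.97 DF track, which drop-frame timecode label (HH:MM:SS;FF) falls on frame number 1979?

00:01:06;01

Ten DF minutes hold 17982 frames, so frame 1979 lies in block 0 (frames 0–17981) with 1979 frames into that block.
The block's first minute is 1800 frames and the rest 1798 each; 1979 frames reaches minute 1, so 0 × 18 + 1 × 2 = 2 labels have been skipped so far.
Adding those back, label number 1979 + 2 = 1981 at 30 labels/s is 66 s + 1 f = 0 h 1 min 6 s frame 1, i.e. 00:01:06;01.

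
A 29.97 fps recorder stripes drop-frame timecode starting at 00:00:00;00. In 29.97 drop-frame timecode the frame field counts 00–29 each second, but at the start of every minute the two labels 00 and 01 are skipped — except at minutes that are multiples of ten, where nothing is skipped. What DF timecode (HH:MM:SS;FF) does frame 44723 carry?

00:24:52;07

Each 10-minute DF block holds 10 × 60 × 30 − 9 × 2 = 17982 frames. 44723 ÷ 17982 → 2 full blocks, remainder 8759.
Within the partial block the first minute is 1800 frames and each further minute 1798, so 4 further minute boundaries passed. Total skipped labels = 18 × 2 + 2 × 4 = 44.
Non-drop label index = 44723 + 44 = 44767; at 30 labels/s that is 00:24:52:07, i.e. DF 00:24:52;07.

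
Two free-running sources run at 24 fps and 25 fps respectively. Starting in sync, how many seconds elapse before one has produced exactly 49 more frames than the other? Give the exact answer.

49 seconds

The gap grows by |25 − 24| = 1 frame per second.
Time for a 49-frame gap: 49 ÷ (1) = 49 s.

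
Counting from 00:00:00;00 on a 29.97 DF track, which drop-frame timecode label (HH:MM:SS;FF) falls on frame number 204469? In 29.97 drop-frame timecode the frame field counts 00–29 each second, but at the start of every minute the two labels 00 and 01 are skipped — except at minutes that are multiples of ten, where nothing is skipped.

01:53:42;13

Ten DF minutes hold 17982 frames, so frame 204469 lies in block 11 (frames 197802–215783) with 6667 frames into that block.
The block's first minute is 1800 frames and the rest 1798 each; 6667 frames reaches minute 3, so 11 × 18 + 3 × 2 = 204 labels have been skipped so far.
Adding those back, label number 204469 + 204 = 204673 at 30 labels/s is 6822 s + 13 f = 1 h 53 min 42 s frame 13, i.e. 01:53:42;13.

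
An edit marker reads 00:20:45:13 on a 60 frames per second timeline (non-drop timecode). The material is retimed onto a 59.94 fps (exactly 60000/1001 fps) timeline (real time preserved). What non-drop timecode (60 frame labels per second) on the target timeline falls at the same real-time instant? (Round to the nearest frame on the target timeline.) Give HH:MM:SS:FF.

00:20:43:58

Source frame index: (0×3600 + 20×60 + 45) × 60 + 13 = 74713.
Real time: 74713 / (60) = 74713/60 s.
Target frame: (74713/60) × (60000/1001) = 74713000/1001 ≈ 74638.362 → 74638.
At 60 labels/s: frame 74638 → 00:20:43:58.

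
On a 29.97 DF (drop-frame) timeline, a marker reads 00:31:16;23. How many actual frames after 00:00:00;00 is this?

56247

As if non-drop at 30 labels/s: (0 × 3600 + 31 × 60 + 16) × 30 + 23 = 56303.
Minute boundaries passed: 31; those not divisible by 10: 31 − 3 = 28; dropped labels = 2 × 28 = 56.
Actual frame index = 56303 − 56 = 56247.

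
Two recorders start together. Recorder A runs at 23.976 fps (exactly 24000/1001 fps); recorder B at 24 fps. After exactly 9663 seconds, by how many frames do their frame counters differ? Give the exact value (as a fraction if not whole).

A emits 24000/1001 × 9663 = 231912000/1001 frames; B emits 24 × 9663 = 231912.
Difference = 231912/1001 frames (≈ 231.6803); B is ahead of A.

231912/1001 frames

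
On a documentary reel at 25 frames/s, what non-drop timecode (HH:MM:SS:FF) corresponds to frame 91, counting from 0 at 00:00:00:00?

91 ÷ 25 = 3 full seconds, remainder 16 frames.
3 s = 0 h 0 min 3 s.
Timecode: 00:00:03:16.

00:00:03:16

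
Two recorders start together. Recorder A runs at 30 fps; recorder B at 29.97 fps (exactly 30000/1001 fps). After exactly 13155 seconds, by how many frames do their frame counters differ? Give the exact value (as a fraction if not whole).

A emits 30 × 13155 = 394650 frames; B emits 30000/1001 × 13155 = 394650000/1001.
Difference = 394650/1001 frames (≈ 394.2557); B is behind A.

394650/1001 frames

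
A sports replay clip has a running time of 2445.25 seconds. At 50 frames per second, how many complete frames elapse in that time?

122262 frames

Frames = 2445.25 × 50 = 244525/2 ≈ 122262.5000.
Complete frames: 122262.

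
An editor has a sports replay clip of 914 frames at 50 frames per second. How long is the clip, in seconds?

Running time = 914 / (50) = 18.28 s.

18.28 seconds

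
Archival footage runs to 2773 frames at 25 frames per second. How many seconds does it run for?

110.92 seconds

Running time = 2773 / (25) = 110.92 s.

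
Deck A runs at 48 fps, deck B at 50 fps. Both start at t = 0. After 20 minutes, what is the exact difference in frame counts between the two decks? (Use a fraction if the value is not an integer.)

20 min = 1200 s.
A emits 48 × 1200 = 57600 frames; B emits 50 × 1200 = 60000.
Difference = 2400 frames; B is ahead of A.

2400 frames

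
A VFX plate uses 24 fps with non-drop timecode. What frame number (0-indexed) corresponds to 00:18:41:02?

Total seconds to the label: (0 × 3600 + 18 × 60 + 41) = 1121.
Frame index = 1121 × 24 + 2 = 26906.

26906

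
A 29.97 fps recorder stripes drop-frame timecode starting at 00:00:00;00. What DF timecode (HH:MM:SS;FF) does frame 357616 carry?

03:18:52;14

Ten DF minutes hold 17982 frames, so frame 357616 lies in block 19 (frames 341658–359639) with 15958 frames into that block.
The block's first minute is 1800 frames and the rest 1798 each; 15958 frames reaches minute 8, so 19 × 18 + 8 × 2 = 358 labels have been skipped so far.
Adding those back, label number 357616 + 358 = 357974 at 30 labels/s is 11932 s + 14 f = 3 h 18 min 52 s frame 14, i.e. 03:18:52;14.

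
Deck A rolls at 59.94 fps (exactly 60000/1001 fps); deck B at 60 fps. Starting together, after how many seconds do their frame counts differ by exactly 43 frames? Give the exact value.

The gap grows by |60 − 60000/1001| = 60/1001 frames per second.
Time for a 43-frame gap: 43 ÷ (60/1001) = 43043/60 s.

43043/60 seconds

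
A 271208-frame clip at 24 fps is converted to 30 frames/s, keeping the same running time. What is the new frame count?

339010 frames

Target frames = source frames × (target rate / source rate) = 271208 × (30)/(24) = 271208 × 5/4 = 339010.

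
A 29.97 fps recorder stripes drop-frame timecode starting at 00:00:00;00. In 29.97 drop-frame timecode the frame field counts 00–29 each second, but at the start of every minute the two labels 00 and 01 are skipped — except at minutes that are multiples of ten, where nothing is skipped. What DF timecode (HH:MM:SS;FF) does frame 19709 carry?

00:10:57;17

Ten DF minutes hold 17982 frames, so frame 19709 lies in block 1 (frames 17982–35963) with 1727 frames into that block.
The block's first minute is 1800 frames and the rest 1798 each; 1727 frames reaches minute 0, so 1 × 18 + 0 × 2 = 18 labels have been skipped so far.
Adding those back, label number 19709 + 18 = 19727 at 30 labels/s is 657 s + 17 f = 0 h 10 min 57 s frame 17, i.e. 00:10:57;17.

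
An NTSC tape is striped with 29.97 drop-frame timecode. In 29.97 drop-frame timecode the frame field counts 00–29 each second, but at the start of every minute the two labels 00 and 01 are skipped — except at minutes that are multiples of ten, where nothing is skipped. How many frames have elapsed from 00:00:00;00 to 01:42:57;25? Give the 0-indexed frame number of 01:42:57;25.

Complete 10-minute blocks: 10, each 17982 frames → 179820.
Remaining 2 whole minutes in the current block: 1800 + 1 × 1798 = 3598 frames.
Within the current minute: 57 × 30 + 25 − 2 = 1733 (labels ;00/;01 skipped at this minute). Total = 179820 + 3598 + 1733 = 185151.

185151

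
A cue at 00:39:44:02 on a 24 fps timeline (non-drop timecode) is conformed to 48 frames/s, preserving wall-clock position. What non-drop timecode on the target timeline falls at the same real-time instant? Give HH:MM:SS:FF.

00:39:44:04

Source frame index: (0×3600 + 39×60 + 44) × 24 + 2 = 57218.
Real time: 57218 / (24) = 28609/12 s.
Target frame: (28609/12) × (48) = 114436.
At 48 labels/s: frame 114436 → 00:39:44:04.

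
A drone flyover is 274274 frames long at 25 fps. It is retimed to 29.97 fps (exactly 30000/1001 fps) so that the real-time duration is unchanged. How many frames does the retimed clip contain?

328800 frames

Target frames = source frames × (target rate / source rate) = 274274 × (30000/1001)/(25) = 274274 × 1200/1001 = 328800.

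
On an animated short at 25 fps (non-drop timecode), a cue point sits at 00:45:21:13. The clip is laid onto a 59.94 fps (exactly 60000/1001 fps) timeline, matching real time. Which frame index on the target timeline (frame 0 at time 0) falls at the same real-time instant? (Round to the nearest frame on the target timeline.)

Source frame index: (0×3600 + 45×60 + 21) × 25 + 13 = 68038.
Real time: 68038 / (25) = 68038/25 s.
Target frame: (68038/25) × (60000/1001) = 163291200/1001 ≈ 163128.072 → 163128.

frame 163128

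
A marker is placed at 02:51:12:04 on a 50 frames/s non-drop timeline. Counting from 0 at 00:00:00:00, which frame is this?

Total seconds to the label: (2 × 3600 + 51 × 60 + 12) = 10272.
Frame index = 10272 × 50 + 4 = 513604.

513604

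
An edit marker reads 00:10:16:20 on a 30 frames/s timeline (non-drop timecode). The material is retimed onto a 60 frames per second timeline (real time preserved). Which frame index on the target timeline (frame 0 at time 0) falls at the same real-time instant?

Source frame index: (0×3600 + 10×60 + 16) × 30 + 20 = 18500.
Real time: 18500 / (30) = 1850/3 s.
Target frame: (1850/3) × (60) = 37000.

frame 37000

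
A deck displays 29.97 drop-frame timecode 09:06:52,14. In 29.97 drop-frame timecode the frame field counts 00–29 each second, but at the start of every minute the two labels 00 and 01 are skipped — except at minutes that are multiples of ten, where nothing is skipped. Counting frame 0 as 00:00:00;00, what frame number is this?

983390

As if non-drop at 30 labels/s: (9 × 3600 + 6 × 60 + 52) × 30 + 14 = 984374.
Minute boundaries passed: 546; those not divisible by 10: 546 − 54 = 492; dropped labels = 2 × 492 = 984.
Actual frame index = 984374 − 984 = 983390.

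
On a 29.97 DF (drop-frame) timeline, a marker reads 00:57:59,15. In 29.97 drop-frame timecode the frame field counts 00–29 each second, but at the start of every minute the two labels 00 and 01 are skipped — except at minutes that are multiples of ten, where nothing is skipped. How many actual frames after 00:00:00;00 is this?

104281

As if non-drop at 30 labels/s: (0 × 3600 + 57 × 60 + 59) × 30 + 15 = 104385.
Minute boundaries passed: 57; those not divisible by 10: 57 − 5 = 52; dropped labels = 2 × 52 = 104.
Actual frame index = 104385 − 104 = 104281.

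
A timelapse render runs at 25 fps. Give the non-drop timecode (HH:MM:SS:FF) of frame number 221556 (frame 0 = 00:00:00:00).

02:27:42:06

221556 ÷ 25 = 8862 full seconds, remainder 6 frames.
8862 s = 2 h 27 min 42 s.
Timecode: 02:27:42:06.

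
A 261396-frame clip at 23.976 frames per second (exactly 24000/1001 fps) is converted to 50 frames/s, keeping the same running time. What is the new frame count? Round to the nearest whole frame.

Frames at target rate = 261396 × (50) / (24000/1001) = 21804783/40 ≈ 545119.575.
Nearest whole frame: 545120.

545120 frames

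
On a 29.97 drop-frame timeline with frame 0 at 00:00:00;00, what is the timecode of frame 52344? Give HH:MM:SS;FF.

00:29:06;18

Each 10-minute DF block holds 10 × 60 × 30 − 9 × 2 = 17982 frames. 52344 ÷ 17982 → 2 full blocks, remainder 16380.
Within the partial block the first minute is 1800 frames and each further minute 1798, so 9 further minute boundaries passed. Total skipped labels = 18 × 2 + 2 × 9 = 54.
Non-drop label index = 52344 + 54 = 52398; at 30 labels/s that is 00:29:06:18, i.e. DF 00:29:06;18.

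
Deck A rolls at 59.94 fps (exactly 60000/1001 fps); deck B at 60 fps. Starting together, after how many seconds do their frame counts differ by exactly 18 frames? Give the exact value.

The gap grows by |60 − 60000/1001| = 60/1001 frames per second.
Time for a 18-frame gap: 18 ÷ (60/1001) = 300.3 s.

300.3 seconds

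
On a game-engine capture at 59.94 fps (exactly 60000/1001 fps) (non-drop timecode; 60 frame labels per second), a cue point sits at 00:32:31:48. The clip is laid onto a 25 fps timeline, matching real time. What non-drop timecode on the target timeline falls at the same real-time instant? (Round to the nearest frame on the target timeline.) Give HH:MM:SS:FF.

00:32:33:19

Source frame index: (0×3600 + 32×60 + 31) × 60 + 48 = 117108.
Real time: 117108 / (60000/1001) = 9768759/5000 s.
Target frame: (9768759/5000) × (25) = 9768759/200 ≈ 48843.795 → 48844.
At 25 labels/s: frame 48844 → 00:32:33:19.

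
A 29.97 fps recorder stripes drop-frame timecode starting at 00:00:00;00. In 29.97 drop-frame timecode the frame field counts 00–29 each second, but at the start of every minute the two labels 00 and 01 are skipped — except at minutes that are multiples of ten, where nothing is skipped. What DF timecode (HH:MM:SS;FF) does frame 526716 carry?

04:52:54;22

Each 10-minute DF block holds 10 × 60 × 30 − 9 × 2 = 17982 frames. 526716 ÷ 17982 → 29 full blocks, remainder 5238.
Within the partial block the first minute is 1800 frames and each further minute 1798, so 2 further minute boundaries passed. Total skipped labels = 18 × 29 + 2 × 2 = 526.
Non-drop label index = 526716 + 526 = 527242; at 30 labels/s that is 04:52:54:22, i.e. DF 04:52:54;22.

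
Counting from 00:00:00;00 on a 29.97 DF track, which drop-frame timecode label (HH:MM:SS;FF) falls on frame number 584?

00:00:19;14

Ten DF minutes hold 17982 frames, so frame 584 lies in block 0 (frames 0–17981) with 584 frames into that block.
The block's first minute is 1800 frames and the rest 1798 each; 584 frames reaches minute 0, so 0 × 18 + 0 × 2 = 0 labels have been skipped so far.
Adding those back, label number 584 + 0 = 584 at 30 labels/s is 19 s + 14 f = 0 h 0 min 19 s frame 14, i.e. 00:00:19;14.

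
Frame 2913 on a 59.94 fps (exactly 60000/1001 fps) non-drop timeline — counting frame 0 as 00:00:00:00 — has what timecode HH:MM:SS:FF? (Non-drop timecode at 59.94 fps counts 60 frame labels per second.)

00:00:48:33

2913 ÷ 60 = 48 full seconds, remainder 33 frames.
48 s = 0 h 0 min 48 s.
Timecode: 00:00:48:33.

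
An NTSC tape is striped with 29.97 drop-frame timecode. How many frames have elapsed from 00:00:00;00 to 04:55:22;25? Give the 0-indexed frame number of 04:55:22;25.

As if non-drop at 30 labels/s: (4 × 3600 + 55 × 60 + 22) × 30 + 25 = 531685.
Minute boundaries passed: 295; those not divisible by 10: 295 − 29 = 266; dropped labels = 2 × 266 = 532.
Actual frame index = 531685 − 532 = 531153.

531153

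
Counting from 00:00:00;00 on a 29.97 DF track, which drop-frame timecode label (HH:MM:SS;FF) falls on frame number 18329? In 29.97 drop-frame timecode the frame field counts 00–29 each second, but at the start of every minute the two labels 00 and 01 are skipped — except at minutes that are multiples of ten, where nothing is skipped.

00:10:11;17

Ten DF minutes hold 17982 frames, so frame 18329 lies in block 1 (frames 17982–35963) with 347 frames into that block.
The block's first minute is 1800 frames and the rest 1798 each; 347 frames reaches minute 0, so 1 × 18 + 0 × 2 = 18 labels have been skipped so far.
Adding those back, label number 18329 + 18 = 18347 at 30 labels/s is 611 s + 17 f = 0 h 10 min 11 s frame 17, i.e. 00:10:11;17.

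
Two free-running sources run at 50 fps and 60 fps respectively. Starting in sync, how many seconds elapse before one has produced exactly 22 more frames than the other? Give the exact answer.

2.2 seconds

The gap grows by |60 − 50| = 10 frames per second.
Time for a 22-frame gap: 22 ÷ (10) = 2.2 s.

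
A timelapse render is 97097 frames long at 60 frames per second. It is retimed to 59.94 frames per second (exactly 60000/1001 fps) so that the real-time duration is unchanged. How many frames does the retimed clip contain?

Target frames = source frames × (target rate / source rate) = 97097 × (60000/1001)/(60) = 97097 × 1000/1001 = 97000.

97000 frames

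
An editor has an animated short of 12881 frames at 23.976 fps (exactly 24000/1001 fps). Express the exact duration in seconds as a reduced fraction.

12893881/24000 seconds

Running time = 12881 ÷ (24000/1001) = 12881 × 1001/24000 = 12893881/24000 s.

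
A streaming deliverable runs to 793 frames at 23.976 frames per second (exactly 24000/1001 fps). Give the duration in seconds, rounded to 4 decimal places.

Running time = 793 × 1001/24000 = 793793/24000 s ≈ 33.0747 s.

33.0747 seconds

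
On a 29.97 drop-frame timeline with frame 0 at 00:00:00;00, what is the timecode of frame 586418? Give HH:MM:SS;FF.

Each 10-minute DF block holds 10 × 60 × 30 − 9 × 2 = 17982 frames. 586418 ÷ 17982 → 32 full blocks, remainder 10994.
Within the partial block the first minute is 1800 frames and each further minute 1798, so 6 further minute boundaries passed. Total skipped labels = 18 × 32 + 2 × 6 = 588.
Non-drop label index = 586418 + 588 = 587006; at 30 labels/s that is 05:26:06:26, i.e. DF 05:26:06;26.

05:26:06;26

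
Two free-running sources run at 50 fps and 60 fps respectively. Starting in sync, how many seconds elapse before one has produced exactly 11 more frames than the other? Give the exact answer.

The gap grows by |60 − 50| = 10 frames per second.
Time for a 11-frame gap: 11 ÷ (10) = 1.1 s.

1.1 seconds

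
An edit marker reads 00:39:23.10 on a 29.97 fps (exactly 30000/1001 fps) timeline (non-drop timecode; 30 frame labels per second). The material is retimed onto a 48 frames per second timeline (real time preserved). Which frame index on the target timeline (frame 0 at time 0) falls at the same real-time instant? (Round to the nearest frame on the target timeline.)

Source frame index: (0×3600 + 39×60 + 23) × 30 + 10 = 70900.
Real time: 70900 / (30000/1001) = 709709/300 s.
Target frame: (709709/300) × (48) = 2838836/25 ≈ 113553.440 → 113553.

frame 113553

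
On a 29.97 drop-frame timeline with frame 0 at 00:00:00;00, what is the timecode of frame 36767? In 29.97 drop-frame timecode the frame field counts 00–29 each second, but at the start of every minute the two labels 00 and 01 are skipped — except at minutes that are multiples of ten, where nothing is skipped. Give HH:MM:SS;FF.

Ten DF minutes hold 17982 frames, so frame 36767 lies in block 2 (frames 35964–53945) with 803 frames into that block.
The block's first minute is 1800 frames and the rest 1798 each; 803 frames reaches minute 0, so 2 × 18 + 0 × 2 = 36 labels have been skipped so far.
Adding those back, label number 36767 + 36 = 36803 at 30 labels/s is 1226 s + 23 f = 0 h 20 min 26 s frame 23, i.e. 00:20:26;23.

00:20:26;23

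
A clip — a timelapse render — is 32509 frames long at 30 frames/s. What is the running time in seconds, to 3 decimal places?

Running time = 32509 × 1/30 = 32509/30 s ≈ 1083.633 s.

1083.633 seconds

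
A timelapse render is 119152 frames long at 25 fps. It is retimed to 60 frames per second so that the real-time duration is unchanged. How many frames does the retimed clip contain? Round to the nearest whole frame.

285965 frames

Frames at target rate = 119152 × (60) / (25) = 1429824/5 ≈ 285964.800.
Nearest whole frame: 285965.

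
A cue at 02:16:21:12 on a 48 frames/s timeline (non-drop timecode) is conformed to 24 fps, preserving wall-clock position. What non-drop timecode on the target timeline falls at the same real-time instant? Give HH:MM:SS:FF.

Source frame index: (2×3600 + 16×60 + 21) × 48 + 12 = 392700.
Real time: 392700 / (48) = 32725/4 s.
Target frame: (32725/4) × (24) = 196350.
At 24 labels/s: frame 196350 → 02:16:21:06.

02:16:21:06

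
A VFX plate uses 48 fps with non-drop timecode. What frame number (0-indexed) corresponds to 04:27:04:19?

Total seconds to the label: (4 × 3600 + 27 × 60 + 4) = 16024.
Frame index = 16024 × 48 + 19 = 769171.

frame 769171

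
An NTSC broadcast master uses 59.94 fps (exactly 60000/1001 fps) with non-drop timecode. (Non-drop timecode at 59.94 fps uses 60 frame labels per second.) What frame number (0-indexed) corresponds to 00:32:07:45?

115665

Total seconds to the label: (0 × 3600 + 32 × 60 + 7) = 1927.
Frame index = 1927 × 60 + 45 = 115665.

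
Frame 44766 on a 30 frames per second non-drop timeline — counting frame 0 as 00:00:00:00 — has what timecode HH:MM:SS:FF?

44766 ÷ 30 = 1492 full seconds, remainder 6 frames.
1492 s = 0 h 24 min 52 s.
Timecode: 00:24:52:06.

00:24:52:06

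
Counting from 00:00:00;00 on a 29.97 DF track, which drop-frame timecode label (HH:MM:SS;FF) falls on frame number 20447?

00:11:22;07

Ten DF minutes hold 17982 frames, so frame 20447 lies in block 1 (frames 17982–35963) with 2465 frames into that block.
The block's first minute is 1800 frames and the rest 1798 each; 2465 frames reaches minute 1, so 1 × 18 + 1 × 2 = 20 labels have been skipped so far.
Adding those back, label number 20447 + 20 = 20467 at 30 labels/s is 682 s + 7 f = 0 h 11 min 22 s frame 7, i.e. 00:11:22;07.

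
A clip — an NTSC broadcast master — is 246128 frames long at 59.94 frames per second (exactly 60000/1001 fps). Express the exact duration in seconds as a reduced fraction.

15398383/3750 seconds

Running time = 246128 ÷ (60000/1001) = 246128 × 1001/60000 = 15398383/3750 s.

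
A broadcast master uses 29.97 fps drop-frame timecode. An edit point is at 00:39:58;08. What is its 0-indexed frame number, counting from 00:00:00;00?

Complete 10-minute blocks: 3, each 17982 frames → 53946.
Remaining 9 whole minutes in the current block: 1800 + 8 × 1798 = 16184 frames.
Within the current minute: 58 × 30 + 8 − 2 = 1746 (labels ;00/;01 skipped at this minute). Total = 53946 + 16184 + 1746 = 71876.

71876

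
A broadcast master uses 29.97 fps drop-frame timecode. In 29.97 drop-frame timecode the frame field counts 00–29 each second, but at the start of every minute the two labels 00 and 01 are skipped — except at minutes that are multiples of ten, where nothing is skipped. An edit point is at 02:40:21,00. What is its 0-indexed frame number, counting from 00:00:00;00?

288342

Complete 10-minute blocks: 16, each 17982 frames → 287712.
Remaining 0 whole minutes in the current block: 0 frames.
Within the current minute: 21 × 30 + 0 = 630. Total = 287712 + 0 + 630 = 288342.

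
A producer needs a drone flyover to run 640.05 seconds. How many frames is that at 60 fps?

Frames = 640.05 × 60 = 38403.

38403 frames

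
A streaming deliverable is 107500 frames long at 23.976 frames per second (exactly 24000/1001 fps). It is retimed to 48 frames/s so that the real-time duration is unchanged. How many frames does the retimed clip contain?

215215 frames

Target frames = source frames × (target rate / source rate) = 107500 × (48)/(24000/1001) = 107500 × 1001/500 = 215215.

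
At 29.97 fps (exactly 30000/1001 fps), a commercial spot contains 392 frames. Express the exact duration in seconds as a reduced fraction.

Running time = 392 ÷ (30000/1001) = 392 × 1001/30000 = 49049/3750 s.

49049/3750 seconds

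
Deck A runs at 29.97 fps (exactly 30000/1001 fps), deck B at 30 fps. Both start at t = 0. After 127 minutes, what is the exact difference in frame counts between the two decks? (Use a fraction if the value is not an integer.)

228600/1001 frames

127 min = 7620 s.
A emits 30000/1001 × 7620 = 228600000/1001 frames; B emits 30 × 7620 = 228600.
Difference = 228600/1001 frames (≈ 228.3716); B is ahead of A.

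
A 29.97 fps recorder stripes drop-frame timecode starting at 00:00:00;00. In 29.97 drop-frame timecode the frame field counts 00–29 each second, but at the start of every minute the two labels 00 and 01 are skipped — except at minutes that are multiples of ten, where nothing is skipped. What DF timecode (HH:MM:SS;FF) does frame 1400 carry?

00:00:46;20

Each 10-minute DF block holds 10 × 60 × 30 − 9 × 2 = 17982 frames. 1400 ÷ 17982 → 0 full blocks, remainder 1400.
Within the partial block the first minute is 1800 frames and each further minute 1798, so 0 further minute boundaries passed. Total skipped labels = 18 × 0 + 2 × 0 = 0.
Non-drop label index = 1400 + 0 = 1400; at 30 labels/s that is 00:00:46:20, i.e. DF 00:00:46;20.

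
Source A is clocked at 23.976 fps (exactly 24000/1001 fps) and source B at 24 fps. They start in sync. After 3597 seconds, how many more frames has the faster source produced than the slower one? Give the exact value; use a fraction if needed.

7848/91 frames

A emits 24000/1001 × 3597 = 7848000/91 frames; B emits 24 × 3597 = 86328.
Difference = 7848/91 frames (≈ 86.2418); B is ahead of A.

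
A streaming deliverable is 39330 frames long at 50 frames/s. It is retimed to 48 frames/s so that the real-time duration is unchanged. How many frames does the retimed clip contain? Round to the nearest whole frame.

37757 frames

Frames at target rate = 39330 × (48) / (50) = 188784/5 ≈ 37756.800.
Nearest whole frame: 37757.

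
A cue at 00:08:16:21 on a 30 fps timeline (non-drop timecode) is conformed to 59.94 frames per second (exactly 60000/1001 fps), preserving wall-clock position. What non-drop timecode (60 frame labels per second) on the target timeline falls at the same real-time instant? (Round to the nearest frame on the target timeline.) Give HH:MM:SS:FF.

00:08:16:12

Source frame index: (0×3600 + 8×60 + 16) × 30 + 21 = 14901.
Real time: 14901 / (30) = 4967/10 s.
Target frame: (4967/10) × (60000/1001) = 29802000/1001 ≈ 29772.228 → 29772.
At 60 labels/s: frame 29772 → 00:08:16:12.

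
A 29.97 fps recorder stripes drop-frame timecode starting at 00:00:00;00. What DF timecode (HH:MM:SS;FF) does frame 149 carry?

Ten DF minutes hold 17982 frames, so frame 149 lies in block 0 (frames 0–17981) with 149 frames into that block.
The block's first minute is 1800 frames and the rest 1798 each; 149 frames reaches minute 0, so 0 × 18 + 0 × 2 = 0 labels have been skipped so far.
Adding those back, label number 149 + 0 = 149 at 30 labels/s is 4 s + 29 f = 0 h 0 min 4 s frame 29, i.e. 00:00:04;29.

00:00:04;29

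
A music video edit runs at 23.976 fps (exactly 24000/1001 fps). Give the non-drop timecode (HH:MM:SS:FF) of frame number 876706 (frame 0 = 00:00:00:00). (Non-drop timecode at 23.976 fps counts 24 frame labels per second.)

876706 ÷ 24 = 36529 full seconds, remainder 10 frames.
36529 s = 10 h 8 min 49 s.
Timecode: 10:08:49:10.

10:08:49:10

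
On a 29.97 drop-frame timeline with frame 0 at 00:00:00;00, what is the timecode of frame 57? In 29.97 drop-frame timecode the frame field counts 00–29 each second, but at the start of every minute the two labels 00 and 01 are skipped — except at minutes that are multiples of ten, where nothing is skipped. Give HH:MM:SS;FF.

Ten DF minutes hold 17982 frames, so frame 57 lies in block 0 (frames 0–17981) with 57 frames into that block.
The block's first minute is 1800 frames and the rest 1798 each; 57 frames reaches minute 0, so 0 × 18 + 0 × 2 = 0 labels have been skipped so far.
Adding those back, label number 57 + 0 = 57 at 30 labels/s is 1 s + 27 f = 0 h 0 min 1 s frame 27, i.e. 00:00:01;27.

00:00:01;27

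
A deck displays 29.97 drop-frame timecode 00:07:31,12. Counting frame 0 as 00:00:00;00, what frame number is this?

As if non-drop at 30 labels/s: (0 × 3600 + 7 × 60 + 31) × 30 + 12 = 13542.
Minute boundaries passed: 7; those not divisible by 10: 7 − 0 = 7; dropped labels = 2 × 7 = 14.
Actual frame index = 13542 − 14 = 13528.

13528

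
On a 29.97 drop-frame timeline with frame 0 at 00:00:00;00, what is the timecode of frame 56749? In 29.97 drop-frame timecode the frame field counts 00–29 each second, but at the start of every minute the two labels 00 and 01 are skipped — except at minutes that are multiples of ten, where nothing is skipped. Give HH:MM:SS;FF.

00:31:33;15

Ten DF minutes hold 17982 frames, so frame 56749 lies in block 3 (frames 53946–71927) with 2803 frames into that block.
The block's first minute is 1800 frames and the rest 1798 each; 2803 frames reaches minute 1, so 3 × 18 + 1 × 2 = 56 labels have been skipped so far.
Adding those back, label number 56749 + 56 = 56805 at 30 labels/s is 1893 s + 15 f = 0 h 31 min 33 s frame 15, i.e. 00:31:33;15.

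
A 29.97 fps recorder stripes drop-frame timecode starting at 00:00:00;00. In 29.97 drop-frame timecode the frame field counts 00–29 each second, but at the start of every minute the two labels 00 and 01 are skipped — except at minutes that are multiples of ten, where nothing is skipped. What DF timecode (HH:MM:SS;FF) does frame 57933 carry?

Ten DF minutes hold 17982 frames, so frame 57933 lies in block 3 (frames 53946–71927) with 3987 frames into that block.
The block's first minute is 1800 frames and the rest 1798 each; 3987 frames reaches minute 2, so 3 × 18 + 2 × 2 = 58 labels have been skipped so far.
Adding those back, label number 57933 + 58 = 57991 at 30 labels/s is 1933 s + 1 f = 0 h 32 min 13 s frame 1, i.e. 00:32:13;01.

00:32:13;01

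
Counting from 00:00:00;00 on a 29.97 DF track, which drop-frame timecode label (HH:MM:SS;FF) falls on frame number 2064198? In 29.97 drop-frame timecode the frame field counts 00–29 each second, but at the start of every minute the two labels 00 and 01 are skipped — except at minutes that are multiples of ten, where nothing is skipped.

19:07:55;14

Ten DF minutes hold 17982 frames, so frame 2064198 lies in block 114 (frames 2049948–2067929) with 14250 frames into that block.
The block's first minute is 1800 frames and the rest 1798 each; 14250 frames reaches minute 7, so 114 × 18 + 7 × 2 = 2066 labels have been skipped so far.
Adding those back, label number 2064198 + 2066 = 2066264 at 30 labels/s is 68875 s + 14 f = 19 h 7 min 55 s frame 14, i.e. 19:07:55;14.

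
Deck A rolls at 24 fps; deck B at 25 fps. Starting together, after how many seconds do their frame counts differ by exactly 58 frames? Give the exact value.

58 seconds

The gap grows by |25 − 24| = 1 frame per second.
Time for a 58-frame gap: 58 ÷ (1) = 58 s.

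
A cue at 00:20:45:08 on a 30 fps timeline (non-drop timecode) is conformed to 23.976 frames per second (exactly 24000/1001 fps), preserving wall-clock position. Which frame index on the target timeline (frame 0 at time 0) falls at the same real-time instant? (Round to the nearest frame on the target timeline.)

Source frame index: (0×3600 + 20×60 + 45) × 30 + 8 = 37358.
Real time: 37358 / (30) = 18679/15 s.
Target frame: (18679/15) × (24000/1001) = 29886400/1001 ≈ 29856.543 → 29857.

frame 29857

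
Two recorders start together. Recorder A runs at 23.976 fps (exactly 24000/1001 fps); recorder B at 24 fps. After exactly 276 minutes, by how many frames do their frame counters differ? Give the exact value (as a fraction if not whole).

276 min = 16560 s.
A emits 24000/1001 × 16560 = 397440000/1001 frames; B emits 24 × 16560 = 397440.
Difference = 397440/1001 frames (≈ 397.0430); B is ahead of A.

397440/1001 frames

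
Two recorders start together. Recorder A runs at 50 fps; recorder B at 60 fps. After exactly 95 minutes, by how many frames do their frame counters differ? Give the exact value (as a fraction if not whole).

95 min = 5700 s.
A emits 50 × 5700 = 285000 frames; B emits 60 × 5700 = 342000.
Difference = 57000 frames; B is ahead of A.

57000 frames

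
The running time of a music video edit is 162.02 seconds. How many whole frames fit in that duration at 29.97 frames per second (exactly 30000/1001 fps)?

4855 frames

Frames = 162.02 × 30000/1001 = 4860600/1001 ≈ 4855.7443.
Complete frames: 4855.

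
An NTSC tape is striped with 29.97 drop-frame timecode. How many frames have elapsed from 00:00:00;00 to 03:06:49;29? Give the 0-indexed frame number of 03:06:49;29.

335963

Complete 10-minute blocks: 18, each 17982 frames → 323676.
Remaining 6 whole minutes in the current block: 1800 + 5 × 1798 = 10790 frames.
Within the current minute: 49 × 30 + 29 − 2 = 1497 (labels ;00/;01 skipped at this minute). Total = 323676 + 10790 + 1497 = 335963.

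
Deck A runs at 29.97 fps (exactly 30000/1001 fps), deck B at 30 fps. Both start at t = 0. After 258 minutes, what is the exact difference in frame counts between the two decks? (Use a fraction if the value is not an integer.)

258 min = 15480 s.
A emits 30000/1001 × 15480 = 464400000/1001 frames; B emits 30 × 15480 = 464400.
Difference = 464400/1001 frames (≈ 463.9361); B is ahead of A.

464400/1001 frames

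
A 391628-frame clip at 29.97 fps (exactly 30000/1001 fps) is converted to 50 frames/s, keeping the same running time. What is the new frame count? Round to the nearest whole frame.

Frames at target rate = 391628 × (50) / (30000/1001) = 98004907/150 ≈ 653366.047.
Nearest whole frame: 653366.

653366 frames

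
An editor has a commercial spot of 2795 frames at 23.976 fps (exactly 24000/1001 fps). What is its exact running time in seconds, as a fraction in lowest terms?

559559/4800 seconds

Running time = 2795 ÷ (24000/1001) = 2795 × 1001/24000 = 559559/4800 s.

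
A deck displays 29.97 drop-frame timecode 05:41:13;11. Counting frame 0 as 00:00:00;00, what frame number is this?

Complete 10-minute blocks: 34, each 17982 frames → 611388.
Remaining 1 whole minute in the current block: 1800 + 0 × 1798 = 1800 frames.
Within the current minute: 13 × 30 + 11 − 2 = 399 (labels ;00/;01 skipped at this minute). Total = 611388 + 1800 + 399 = 613587.

613587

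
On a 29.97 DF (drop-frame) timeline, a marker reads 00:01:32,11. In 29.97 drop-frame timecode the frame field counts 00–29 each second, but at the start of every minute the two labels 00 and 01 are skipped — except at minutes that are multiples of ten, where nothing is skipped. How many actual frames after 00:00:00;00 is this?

2769

As if non-drop at 30 labels/s: (0 × 3600 + 1 × 60 + 32) × 30 + 11 = 2771.
Minute boundaries passed: 1; those not divisible by 10: 1 − 0 = 1; dropped labels = 2 × 1 = 2.
Actual frame index = 2771 − 2 = 2769.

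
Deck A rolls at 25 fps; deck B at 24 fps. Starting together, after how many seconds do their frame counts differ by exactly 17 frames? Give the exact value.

The gap grows by |24 − 25| = 1 frame per second.
Time for a 17-frame gap: 17 ÷ (1) = 17 s.

17 seconds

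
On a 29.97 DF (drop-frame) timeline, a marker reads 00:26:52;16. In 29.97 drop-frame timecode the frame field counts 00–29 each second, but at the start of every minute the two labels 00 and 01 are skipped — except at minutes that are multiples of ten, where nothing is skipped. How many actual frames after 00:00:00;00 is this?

Complete 10-minute blocks: 2, each 17982 frames → 35964.
Remaining 6 whole minutes in the current block: 1800 + 5 × 1798 = 10790 frames.
Within the current minute: 52 × 30 + 16 − 2 = 1574 (labels ;00/;01 skipped at this minute). Total = 35964 + 10790 + 1574 = 48328.

48328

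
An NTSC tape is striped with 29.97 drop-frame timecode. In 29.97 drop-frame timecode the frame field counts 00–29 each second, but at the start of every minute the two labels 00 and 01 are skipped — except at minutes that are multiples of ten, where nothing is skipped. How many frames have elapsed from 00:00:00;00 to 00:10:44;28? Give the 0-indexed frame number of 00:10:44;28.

Complete 10-minute blocks: 1, each 17982 frames → 17982.
Remaining 0 whole minutes in the current block: 0 frames.
Within the current minute: 44 × 30 + 28 = 1348. Total = 17982 + 0 + 1348 = 19330.

19330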